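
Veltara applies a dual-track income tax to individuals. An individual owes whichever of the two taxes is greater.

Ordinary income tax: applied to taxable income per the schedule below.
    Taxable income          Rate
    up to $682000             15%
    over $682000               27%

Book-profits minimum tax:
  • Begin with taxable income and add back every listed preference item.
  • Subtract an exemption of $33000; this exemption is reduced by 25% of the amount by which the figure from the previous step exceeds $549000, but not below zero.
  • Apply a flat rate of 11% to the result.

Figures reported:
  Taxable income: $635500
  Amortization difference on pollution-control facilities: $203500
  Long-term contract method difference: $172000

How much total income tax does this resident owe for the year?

Book-profits minimum tax:
  Adjusted income: $635500 + $203500 + $172000 = $1011000
  Exemption: 25% × ($1011000 − $549000) = $115500 ≥ $33000, so the exemption is fully phased out
  Base: $1011000 − $0 = $1011000
  $1011000 × 11% = $111210

Ordinary income tax:
  $635500 × 15% = $95325

$111210 > $95325, so the book-profits minimum tax is the binding amount.

$111210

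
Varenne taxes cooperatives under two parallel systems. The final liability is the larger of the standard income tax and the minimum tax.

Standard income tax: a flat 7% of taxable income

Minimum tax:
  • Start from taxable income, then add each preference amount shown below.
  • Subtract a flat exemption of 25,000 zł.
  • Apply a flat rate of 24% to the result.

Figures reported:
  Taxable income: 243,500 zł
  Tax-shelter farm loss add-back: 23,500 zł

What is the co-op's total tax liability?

Minimum tax:
  Adjusted income: 243,500 zł + 23,500 zł = 267,000 zł
  Less exemption 25,000 zł → base 242,000 zł
  242,000 zł × 24% = 58,080 zł

Standard income tax:
  243,500 zł × 7% = 17,045 zł

58,080 zł > 17,045 zł, so the minimum tax is the binding amount.

58,080 zł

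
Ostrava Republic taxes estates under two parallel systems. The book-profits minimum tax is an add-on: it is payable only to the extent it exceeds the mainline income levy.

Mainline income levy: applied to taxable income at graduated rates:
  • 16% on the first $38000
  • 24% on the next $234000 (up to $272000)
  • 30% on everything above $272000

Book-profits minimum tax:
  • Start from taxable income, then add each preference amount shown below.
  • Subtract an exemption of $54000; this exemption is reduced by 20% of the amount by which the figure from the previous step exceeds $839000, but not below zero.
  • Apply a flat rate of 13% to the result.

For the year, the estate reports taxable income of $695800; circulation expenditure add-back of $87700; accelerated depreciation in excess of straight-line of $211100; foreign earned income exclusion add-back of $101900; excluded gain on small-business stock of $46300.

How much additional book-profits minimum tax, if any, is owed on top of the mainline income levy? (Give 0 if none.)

$0

Mainline income levy:
  $38000 × 16% = $6080
  $234000 × 24% = $56160
  $423800 × 30% = $127140
  → $189380

Book-profits minimum tax:
  Adjusted income: $695800 + $87700 + $211100 + $101900 + $46300 = $1142800
  Exemption: 20% × ($1142800 − $839000) = $60760 ≥ $54000, so the exemption is fully phased out
  Base: $1142800 − $0 = $1142800
  $1142800 × 13% = $148564

$148564 ≤ $189380, so no add-on is due.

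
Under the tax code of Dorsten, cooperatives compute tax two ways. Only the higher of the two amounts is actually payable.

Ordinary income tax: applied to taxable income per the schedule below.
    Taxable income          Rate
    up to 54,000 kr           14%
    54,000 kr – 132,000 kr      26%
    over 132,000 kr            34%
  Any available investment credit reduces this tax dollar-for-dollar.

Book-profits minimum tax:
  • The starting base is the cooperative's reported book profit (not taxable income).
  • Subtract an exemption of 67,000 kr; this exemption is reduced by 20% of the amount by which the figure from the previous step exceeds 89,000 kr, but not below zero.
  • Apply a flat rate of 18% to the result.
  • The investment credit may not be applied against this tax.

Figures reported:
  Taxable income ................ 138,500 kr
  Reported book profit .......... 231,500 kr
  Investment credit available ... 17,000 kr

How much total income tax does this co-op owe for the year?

34,740 kr

Ordinary income tax:
  54,000 kr × 14% = 7,560 kr
  78,000 kr × 26% = 20,280 kr
  6,500 kr × 34% = 2,210 kr
  → 30,050 kr
  Less investment credit 17,000 kr → 13,050 kr

Book-profits minimum tax:
  Base (reported book profit): 231,500 kr
  Exemption: 67,000 kr − 20% × (231,500 kr − 89,000 kr) = 67,000 kr − 28,500 kr = 38,500 kr
  Base: 231,500 kr − 38,500 kr = 193,000 kr
  193,000 kr × 18% = 34,740 kr

34,740 kr > 13,050 kr, so the book-profits minimum tax is the binding amount.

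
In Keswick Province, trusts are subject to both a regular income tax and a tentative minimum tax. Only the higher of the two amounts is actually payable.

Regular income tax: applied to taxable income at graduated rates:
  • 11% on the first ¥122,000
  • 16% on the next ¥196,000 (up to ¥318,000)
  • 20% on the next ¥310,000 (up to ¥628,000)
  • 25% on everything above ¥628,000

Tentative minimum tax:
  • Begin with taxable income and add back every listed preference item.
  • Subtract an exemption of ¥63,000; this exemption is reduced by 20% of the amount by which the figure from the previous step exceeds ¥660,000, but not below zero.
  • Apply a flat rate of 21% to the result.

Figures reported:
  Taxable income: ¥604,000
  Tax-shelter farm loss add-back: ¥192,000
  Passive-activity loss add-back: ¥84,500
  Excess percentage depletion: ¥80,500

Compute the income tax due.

¥201,222

Tentative minimum tax:
  Adjusted income: ¥604,000 + ¥192,000 + ¥84,500 + ¥80,500 = ¥961,000
  Exemption: ¥63,000 − 20% × (¥961,000 − ¥660,000) = ¥63,000 − ¥60,200 = ¥2,800
  Base: ¥961,000 − ¥2,800 = ¥958,200
  ¥958,200 × 21% = ¥201,222

Regular income tax:
  ¥122,000 × 11% = ¥13,420
  ¥196,000 × 16% = ¥31,360
  ¥286,000 × 20% = ¥57,200
  → ¥101,980

¥201,222 > ¥101,980, so the tentative minimum tax is the binding amount.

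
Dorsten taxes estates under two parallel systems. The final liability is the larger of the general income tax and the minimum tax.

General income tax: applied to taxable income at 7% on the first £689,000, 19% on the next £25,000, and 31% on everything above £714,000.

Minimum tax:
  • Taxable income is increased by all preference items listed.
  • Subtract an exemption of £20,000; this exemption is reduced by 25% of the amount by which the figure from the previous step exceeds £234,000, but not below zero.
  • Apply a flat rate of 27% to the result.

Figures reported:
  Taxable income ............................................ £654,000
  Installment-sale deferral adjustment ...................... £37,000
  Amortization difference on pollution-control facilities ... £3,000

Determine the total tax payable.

£187,380

Minimum tax:
  Adjusted income: £654,000 + £37,000 + £3,000 = £694,000
  Exemption: 25% × (£694,000 − £234,000) = £115,000 ≥ £20,000, so the exemption is fully phased out
  Base: £694,000 − £0 = £694,000
  £694,000 × 27% = £187,380

General income tax:
  £654,000 × 7% = £45,780

£187,380 > £45,780, so the minimum tax is the binding amount.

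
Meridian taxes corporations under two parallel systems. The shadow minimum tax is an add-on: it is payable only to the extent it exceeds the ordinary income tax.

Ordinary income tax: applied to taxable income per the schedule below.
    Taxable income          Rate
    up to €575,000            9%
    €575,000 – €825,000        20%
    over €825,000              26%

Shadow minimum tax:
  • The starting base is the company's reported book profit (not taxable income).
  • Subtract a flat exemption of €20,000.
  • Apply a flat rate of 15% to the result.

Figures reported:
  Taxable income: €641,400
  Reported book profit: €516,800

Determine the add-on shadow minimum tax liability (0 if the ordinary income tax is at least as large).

€9,490

Shadow minimum tax:
  Base (reported book profit): €516,800
  Less exemption €20,000 → base €496,800
  €496,800 × 15% = €74,520

Ordinary income tax:
  €575,000 × 9% = €51,750
  €66,400 × 20% = €13,280
  → €65,030

Excess of shadow minimum tax over ordinary income tax: €74,520 − €65,030 = €9,490.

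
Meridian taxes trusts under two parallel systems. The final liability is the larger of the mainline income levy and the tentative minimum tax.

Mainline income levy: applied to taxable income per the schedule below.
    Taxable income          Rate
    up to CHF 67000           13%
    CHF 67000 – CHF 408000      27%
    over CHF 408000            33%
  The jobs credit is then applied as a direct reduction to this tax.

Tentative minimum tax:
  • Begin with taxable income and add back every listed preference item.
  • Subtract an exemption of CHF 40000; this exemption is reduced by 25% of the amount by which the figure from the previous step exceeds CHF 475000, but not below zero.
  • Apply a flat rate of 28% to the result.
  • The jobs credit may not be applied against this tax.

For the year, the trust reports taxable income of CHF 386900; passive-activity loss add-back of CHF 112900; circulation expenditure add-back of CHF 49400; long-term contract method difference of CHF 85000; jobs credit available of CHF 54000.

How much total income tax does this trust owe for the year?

CHF 177520

Mainline income levy:
  CHF 67000 × 13% = CHF 8710
  CHF 319900 × 27% = CHF 86373
  → CHF 95083
  Less jobs credit CHF 54000 → CHF 41083

Tentative minimum tax:
  Adjusted income: CHF 386900 + CHF 112900 + CHF 49400 + CHF 85000 = CHF 634200
  Exemption: CHF 40000 − 25% × (CHF 634200 − CHF 475000) = CHF 40000 − CHF 39800 = CHF 200
  Base: CHF 634200 − CHF 200 = CHF 634000
  CHF 634000 × 28% = CHF 177520

CHF 177520 > CHF 41083, so the tentative minimum tax is the binding amount.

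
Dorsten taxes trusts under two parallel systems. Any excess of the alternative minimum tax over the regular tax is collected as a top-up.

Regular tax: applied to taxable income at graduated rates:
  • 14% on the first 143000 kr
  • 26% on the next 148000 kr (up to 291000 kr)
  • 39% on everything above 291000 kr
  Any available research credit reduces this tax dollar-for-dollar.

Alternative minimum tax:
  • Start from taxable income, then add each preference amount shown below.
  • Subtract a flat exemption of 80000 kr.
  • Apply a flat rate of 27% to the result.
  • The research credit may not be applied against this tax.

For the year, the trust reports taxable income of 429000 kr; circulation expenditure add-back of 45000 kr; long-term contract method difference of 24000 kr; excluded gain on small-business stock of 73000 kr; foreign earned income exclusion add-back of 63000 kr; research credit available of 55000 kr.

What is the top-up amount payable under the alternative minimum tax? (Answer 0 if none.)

Alternative minimum tax:
  Adjusted income: 429000 kr + 45000 kr + 24000 kr + 73000 kr + 63000 kr = 634000 kr
  Less exemption 80000 kr → base 554000 kr
  554000 kr × 27% = 149580 kr

Regular tax:
  143000 kr × 14% = 20020 kr
  148000 kr × 26% = 38480 kr
  138000 kr × 39% = 53820 kr
  → 112320 kr
  Less research credit 55000 kr → 57320 kr

Excess of alternative minimum tax over regular tax: 149580 kr − 57320 kr = 92260 kr.

92260 kr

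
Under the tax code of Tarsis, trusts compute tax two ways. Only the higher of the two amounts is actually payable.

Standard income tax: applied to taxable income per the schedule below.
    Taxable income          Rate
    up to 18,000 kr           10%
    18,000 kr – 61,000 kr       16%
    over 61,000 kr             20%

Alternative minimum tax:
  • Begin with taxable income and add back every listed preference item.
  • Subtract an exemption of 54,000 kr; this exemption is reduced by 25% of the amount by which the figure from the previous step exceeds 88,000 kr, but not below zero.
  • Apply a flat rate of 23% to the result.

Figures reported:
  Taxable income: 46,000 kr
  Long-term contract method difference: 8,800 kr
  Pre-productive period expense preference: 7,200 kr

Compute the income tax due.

6,280 kr

Standard income tax:
  18,000 kr × 10% = 1,800 kr
  28,000 kr × 16% = 4,480 kr
  → 6,280 kr

Alternative minimum tax:
  Adjusted income: 46,000 kr + 8,800 kr + 7,200 kr = 62,000 kr
  Exemption: 62,000 kr ≤ 88,000 kr, so full 54,000 kr applies
  Base: 62,000 kr − 54,000 kr = 8,000 kr
  8,000 kr × 23% = 1,840 kr

6,280 kr > 1,840 kr, so the standard income tax governs.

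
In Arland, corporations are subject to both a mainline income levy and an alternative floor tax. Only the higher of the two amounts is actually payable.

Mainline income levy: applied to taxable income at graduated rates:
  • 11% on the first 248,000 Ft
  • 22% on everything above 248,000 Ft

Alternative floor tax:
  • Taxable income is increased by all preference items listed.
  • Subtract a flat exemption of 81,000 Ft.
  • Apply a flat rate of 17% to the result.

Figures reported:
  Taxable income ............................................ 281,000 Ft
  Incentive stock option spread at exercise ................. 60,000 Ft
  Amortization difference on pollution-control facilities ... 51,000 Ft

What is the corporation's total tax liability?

52,870 Ft

Alternative floor tax:
  Adjusted income: 281,000 Ft + 60,000 Ft + 51,000 Ft = 392,000 Ft
  Less exemption 81,000 Ft → base 311,000 Ft
  311,000 Ft × 17% = 52,870 Ft

Mainline income levy:
  248,000 Ft × 11% = 27,280 Ft
  33,000 Ft × 22% = 7,260 Ft
  → 34,540 Ft

52,870 Ft > 34,540 Ft, so the alternative floor tax is the binding amount.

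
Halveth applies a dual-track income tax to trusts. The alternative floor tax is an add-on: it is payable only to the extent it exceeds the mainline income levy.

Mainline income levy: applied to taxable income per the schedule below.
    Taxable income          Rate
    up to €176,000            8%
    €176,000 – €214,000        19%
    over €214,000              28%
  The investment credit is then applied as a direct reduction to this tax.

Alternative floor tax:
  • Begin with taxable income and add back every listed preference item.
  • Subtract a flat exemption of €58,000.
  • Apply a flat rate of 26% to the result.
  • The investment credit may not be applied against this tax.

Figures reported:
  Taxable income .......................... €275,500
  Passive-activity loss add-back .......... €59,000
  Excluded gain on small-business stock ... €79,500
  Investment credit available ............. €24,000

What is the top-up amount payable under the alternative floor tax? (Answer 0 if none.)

Alternative floor tax:
  Adjusted income: €275,500 + €59,000 + €79,500 = €414,000
  Less exemption €58,000 → base €356,000
  €356,000 × 26% = €92,560

Mainline income levy:
  €176,000 × 8% = €14,080
  €38,000 × 19% = €7,220
  €61,500 × 28% = €17,220
  → €38,520
  Less investment credit €24,000 → €14,520

Excess of alternative floor tax over mainline income levy: €92,560 − €14,520 = €78,040.

€78,040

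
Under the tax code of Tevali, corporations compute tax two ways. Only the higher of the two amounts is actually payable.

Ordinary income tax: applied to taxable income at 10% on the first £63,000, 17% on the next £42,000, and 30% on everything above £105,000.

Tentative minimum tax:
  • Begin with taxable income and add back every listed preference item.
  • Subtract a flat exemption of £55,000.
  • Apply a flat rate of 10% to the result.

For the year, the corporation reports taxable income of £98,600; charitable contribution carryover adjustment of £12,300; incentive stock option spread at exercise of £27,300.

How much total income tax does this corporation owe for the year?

Ordinary income tax:
  £63,000 × 10% = £6,300
  £35,600 × 17% = £6,052
  → £12,352

Tentative minimum tax:
  Adjusted income: £98,600 + £12,300 + £27,300 = £138,200
  Less exemption £55,000 → base £83,200
  £83,200 × 10% = £8,320

£12,352 > £8,320, so the ordinary income tax governs.

£12,352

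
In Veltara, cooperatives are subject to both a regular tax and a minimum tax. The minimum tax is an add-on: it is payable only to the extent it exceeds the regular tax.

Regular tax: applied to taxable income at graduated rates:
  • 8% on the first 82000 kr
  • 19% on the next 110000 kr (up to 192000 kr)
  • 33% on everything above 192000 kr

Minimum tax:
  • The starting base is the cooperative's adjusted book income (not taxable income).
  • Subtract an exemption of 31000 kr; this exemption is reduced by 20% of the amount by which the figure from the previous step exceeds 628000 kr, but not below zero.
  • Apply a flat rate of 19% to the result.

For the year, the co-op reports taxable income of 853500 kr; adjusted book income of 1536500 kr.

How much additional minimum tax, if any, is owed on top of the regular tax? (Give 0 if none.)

46180 kr

Minimum tax:
  Base (adjusted book income): 1536500 kr
  Exemption: 20% × (1536500 kr − 628000 kr) = 181700 kr ≥ 31000 kr, so the exemption is fully phased out
  Base: 1536500 kr − 0 kr = 1536500 kr
  1536500 kr × 19% = 291935 kr

Regular tax:
  82000 kr × 8% = 6560 kr
  110000 kr × 19% = 20900 kr
  661500 kr × 33% = 218295 kr
  → 245755 kr

Excess of minimum tax over regular tax: 291935 kr − 245755 kr = 46180 kr.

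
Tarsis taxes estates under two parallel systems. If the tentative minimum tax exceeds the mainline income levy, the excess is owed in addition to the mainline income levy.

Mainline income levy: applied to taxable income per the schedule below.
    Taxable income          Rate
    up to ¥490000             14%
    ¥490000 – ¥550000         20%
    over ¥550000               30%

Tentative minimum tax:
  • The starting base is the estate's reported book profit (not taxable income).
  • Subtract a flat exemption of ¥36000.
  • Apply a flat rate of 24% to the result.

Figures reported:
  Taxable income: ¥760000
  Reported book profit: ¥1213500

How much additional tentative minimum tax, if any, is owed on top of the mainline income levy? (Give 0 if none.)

Mainline income levy:
  ¥490000 × 14% = ¥68600
  ¥60000 × 20% = ¥12000
  ¥210000 × 30% = ¥63000
  → ¥143600

Tentative minimum tax:
  Base (reported book profit): ¥1213500
  Less exemption ¥36000 → base ¥1177500
  ¥1177500 × 24% = ¥282600

Excess of tentative minimum tax over mainline income levy: ¥282600 − ¥143600 = ¥139000.

¥139000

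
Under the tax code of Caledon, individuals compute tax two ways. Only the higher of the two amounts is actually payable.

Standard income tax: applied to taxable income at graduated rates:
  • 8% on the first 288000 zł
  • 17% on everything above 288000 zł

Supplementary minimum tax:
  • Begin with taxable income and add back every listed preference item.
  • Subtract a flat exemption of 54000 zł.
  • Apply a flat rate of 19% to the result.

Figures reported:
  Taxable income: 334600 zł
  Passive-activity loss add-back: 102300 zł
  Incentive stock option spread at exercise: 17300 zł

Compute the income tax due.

76038 zł

Supplementary minimum tax:
  Adjusted income: 334600 zł + 102300 zł + 17300 zł = 454200 zł
  Less exemption 54000 zł → base 400200 zł
  400200 zł × 19% = 76038 zł

Standard income tax:
  288000 zł × 8% = 23040 zł
  46600 zł × 17% = 7922 zł
  → 30962 zł

76038 zł > 30962 zł, so the supplementary minimum tax is the binding amount.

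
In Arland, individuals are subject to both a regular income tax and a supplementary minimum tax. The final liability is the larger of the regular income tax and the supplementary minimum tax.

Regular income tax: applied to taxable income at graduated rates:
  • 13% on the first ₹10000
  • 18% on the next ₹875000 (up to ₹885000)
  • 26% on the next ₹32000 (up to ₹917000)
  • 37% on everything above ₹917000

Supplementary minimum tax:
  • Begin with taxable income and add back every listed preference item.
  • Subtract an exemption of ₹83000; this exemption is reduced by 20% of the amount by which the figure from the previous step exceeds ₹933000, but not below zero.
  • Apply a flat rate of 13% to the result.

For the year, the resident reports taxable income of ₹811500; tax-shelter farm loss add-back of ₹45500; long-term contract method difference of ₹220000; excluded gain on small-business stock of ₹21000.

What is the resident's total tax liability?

Regular income tax:
  ₹10000 × 13% = ₹1300
  ₹801500 × 18% = ₹144270
  → ₹145570

Supplementary minimum tax:
  Adjusted income: ₹811500 + ₹45500 + ₹220000 + ₹21000 = ₹1098000
  Exemption: ₹83000 − 20% × (₹1098000 − ₹933000) = ₹83000 − ₹33000 = ₹50000
  Base: ₹1098000 − ₹50000 = ₹1048000
  ₹1048000 × 13% = ₹136240

₹145570 > ₹136240, so the regular income tax governs.

₹145570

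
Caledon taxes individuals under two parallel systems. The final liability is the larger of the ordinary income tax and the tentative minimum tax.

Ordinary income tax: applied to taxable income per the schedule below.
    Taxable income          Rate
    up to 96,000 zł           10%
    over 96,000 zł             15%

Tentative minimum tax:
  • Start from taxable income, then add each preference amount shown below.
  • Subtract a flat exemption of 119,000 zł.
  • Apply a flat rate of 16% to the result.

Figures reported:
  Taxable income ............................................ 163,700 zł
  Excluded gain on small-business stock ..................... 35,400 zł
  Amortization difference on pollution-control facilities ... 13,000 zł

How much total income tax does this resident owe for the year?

19,755 zł

Tentative minimum tax:
  Adjusted income: 163,700 zł + 35,400 zł + 13,000 zł = 212,100 zł
  Less exemption 119,000 zł → base 93,100 zł
  93,100 zł × 16% = 14,896 zł

Ordinary income tax:
  96,000 zł × 10% = 9,600 zł
  67,700 zł × 15% = 10,155 zł
  → 19,755 zł

19,755 zł > 14,896 zł, so the ordinary income tax governs.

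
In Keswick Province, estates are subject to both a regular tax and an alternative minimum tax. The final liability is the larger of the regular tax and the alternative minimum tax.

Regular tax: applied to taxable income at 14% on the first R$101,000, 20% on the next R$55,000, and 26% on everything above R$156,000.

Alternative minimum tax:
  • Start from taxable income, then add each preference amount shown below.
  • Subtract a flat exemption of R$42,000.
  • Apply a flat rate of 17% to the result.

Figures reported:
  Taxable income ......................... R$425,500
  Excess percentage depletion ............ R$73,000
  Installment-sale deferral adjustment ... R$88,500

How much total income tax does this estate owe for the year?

R$95,210

Regular tax:
  R$101,000 × 14% = R$14,140
  R$55,000 × 20% = R$11,000
  R$269,500 × 26% = R$70,070
  → R$95,210

Alternative minimum tax:
  Adjusted income: R$425,500 + R$73,000 + R$88,500 = R$587,000
  Less exemption R$42,000 → base R$545,000
  R$545,000 × 17% = R$92,650

R$95,210 > R$92,650, so the regular tax governs.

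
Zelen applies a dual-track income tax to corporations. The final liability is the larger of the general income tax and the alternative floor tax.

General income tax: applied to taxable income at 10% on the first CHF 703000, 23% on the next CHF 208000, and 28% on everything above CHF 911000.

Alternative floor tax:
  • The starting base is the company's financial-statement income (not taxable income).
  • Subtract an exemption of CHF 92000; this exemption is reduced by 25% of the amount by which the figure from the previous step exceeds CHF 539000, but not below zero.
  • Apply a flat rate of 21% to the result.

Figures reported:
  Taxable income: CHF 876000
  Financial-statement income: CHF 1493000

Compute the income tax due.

General income tax:
  CHF 703000 × 10% = CHF 70300
  CHF 173000 × 23% = CHF 39790
  → CHF 110090

Alternative floor tax:
  Base (financial-statement income): CHF 1493000
  Exemption: 25% × (CHF 1493000 − CHF 539000) = CHF 238500 ≥ CHF 92000, so the exemption is fully phased out
  Base: CHF 1493000 − CHF 0 = CHF 1493000
  CHF 1493000 × 21% = CHF 313530

CHF 313530 > CHF 110090, so the alternative floor tax is the binding amount.

CHF 313530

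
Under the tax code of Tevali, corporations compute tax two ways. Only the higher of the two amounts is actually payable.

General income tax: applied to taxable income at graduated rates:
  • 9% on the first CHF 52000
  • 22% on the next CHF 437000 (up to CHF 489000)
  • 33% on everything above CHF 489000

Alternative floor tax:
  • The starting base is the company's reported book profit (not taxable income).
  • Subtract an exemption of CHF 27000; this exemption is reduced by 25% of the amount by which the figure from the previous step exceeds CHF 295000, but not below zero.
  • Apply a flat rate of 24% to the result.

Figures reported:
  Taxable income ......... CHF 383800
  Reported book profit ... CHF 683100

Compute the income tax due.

CHF 163944

General income tax:
  CHF 52000 × 9% = CHF 4680
  CHF 331800 × 22% = CHF 72996
  → CHF 77676

Alternative floor tax:
  Base (reported book profit): CHF 683100
  Exemption: 25% × (CHF 683100 − CHF 295000) = CHF 97025 ≥ CHF 27000, so the exemption is fully phased out
  Base: CHF 683100 − CHF 0 = CHF 683100
  CHF 683100 × 24% = CHF 163944

CHF 163944 > CHF 77676, so the alternative floor tax is the binding amount.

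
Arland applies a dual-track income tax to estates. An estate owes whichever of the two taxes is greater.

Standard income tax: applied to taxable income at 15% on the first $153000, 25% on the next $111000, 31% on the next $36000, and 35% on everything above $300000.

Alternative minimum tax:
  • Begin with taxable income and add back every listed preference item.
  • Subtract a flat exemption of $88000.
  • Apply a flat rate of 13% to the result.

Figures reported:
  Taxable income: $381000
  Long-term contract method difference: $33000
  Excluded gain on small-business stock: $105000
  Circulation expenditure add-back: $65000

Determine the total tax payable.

$90210

Standard income tax:
  $153000 × 15% = $22950
  $111000 × 25% = $27750
  $36000 × 31% = $11160
  $81000 × 35% = $28350
  → $90210

Alternative minimum tax:
  Adjusted income: $381000 + $33000 + $105000 + $65000 = $584000
  Less exemption $88000 → base $496000
  $496000 × 13% = $64480

$90210 > $64480, so the standard income tax governs.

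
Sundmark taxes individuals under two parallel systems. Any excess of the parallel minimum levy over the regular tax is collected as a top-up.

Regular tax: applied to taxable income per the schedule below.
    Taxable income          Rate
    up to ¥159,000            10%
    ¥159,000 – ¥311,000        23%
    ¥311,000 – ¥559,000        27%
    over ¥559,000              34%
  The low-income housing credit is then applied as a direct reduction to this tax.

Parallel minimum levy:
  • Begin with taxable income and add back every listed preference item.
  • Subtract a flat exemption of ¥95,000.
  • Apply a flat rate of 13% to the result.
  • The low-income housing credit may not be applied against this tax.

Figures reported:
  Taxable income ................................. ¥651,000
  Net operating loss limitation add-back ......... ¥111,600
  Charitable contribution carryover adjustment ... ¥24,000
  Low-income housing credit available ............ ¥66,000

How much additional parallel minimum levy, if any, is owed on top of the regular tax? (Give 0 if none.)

Regular tax:
  ¥159,000 × 10% = ¥15,900
  ¥152,000 × 23% = ¥34,960
  ¥248,000 × 27% = ¥66,960
  ¥92,000 × 34% = ¥31,280
  → ¥149,100
  Less low-income housing credit ¥66,000 → ¥83,100

Parallel minimum levy:
  Adjusted income: ¥651,000 + ¥111,600 + ¥24,000 = ¥786,600
  Less exemption ¥95,000 → base ¥691,600
  ¥691,600 × 13% = ¥89,908

Excess of parallel minimum levy over regular tax: ¥89,908 − ¥83,100 = ¥6,808.

¥6,808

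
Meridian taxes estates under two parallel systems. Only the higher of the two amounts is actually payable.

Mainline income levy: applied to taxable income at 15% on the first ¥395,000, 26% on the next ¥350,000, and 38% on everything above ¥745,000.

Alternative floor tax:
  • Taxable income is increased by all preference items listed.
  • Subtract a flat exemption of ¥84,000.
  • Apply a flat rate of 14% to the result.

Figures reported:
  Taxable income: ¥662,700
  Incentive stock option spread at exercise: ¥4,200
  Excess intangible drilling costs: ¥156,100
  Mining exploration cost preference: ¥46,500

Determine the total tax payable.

Alternative floor tax:
  Adjusted income: ¥662,700 + ¥4,200 + ¥156,100 + ¥46,500 = ¥869,500
  Less exemption ¥84,000 → base ¥785,500
  ¥785,500 × 14% = ¥109,970

Mainline income levy:
  ¥395,000 × 15% = ¥59,250
  ¥267,700 × 26% = ¥69,602
  → ¥128,852

¥128,852 > ¥109,970, so the mainline income levy governs.

¥128,852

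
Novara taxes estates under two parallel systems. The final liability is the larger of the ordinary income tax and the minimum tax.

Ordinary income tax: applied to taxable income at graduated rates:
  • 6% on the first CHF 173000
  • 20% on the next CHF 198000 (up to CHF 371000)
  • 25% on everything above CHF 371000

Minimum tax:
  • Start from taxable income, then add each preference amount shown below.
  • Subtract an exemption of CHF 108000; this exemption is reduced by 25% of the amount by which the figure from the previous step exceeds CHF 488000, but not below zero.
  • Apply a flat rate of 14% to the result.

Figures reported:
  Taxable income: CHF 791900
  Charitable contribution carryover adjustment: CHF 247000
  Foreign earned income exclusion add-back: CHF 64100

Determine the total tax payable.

Ordinary income tax:
  CHF 173000 × 6% = CHF 10380
  CHF 198000 × 20% = CHF 39600
  CHF 420900 × 25% = CHF 105225
  → CHF 155205

Minimum tax:
  Adjusted income: CHF 791900 + CHF 247000 + CHF 64100 = CHF 1103000
  Exemption: 25% × (CHF 1103000 − CHF 488000) = CHF 153750 ≥ CHF 108000, so the exemption is fully phased out
  Base: CHF 1103000 − CHF 0 = CHF 1103000
  CHF 1103000 × 14% = CHF 154420

CHF 155205 > CHF 154420, so the ordinary income tax governs.

CHF 155205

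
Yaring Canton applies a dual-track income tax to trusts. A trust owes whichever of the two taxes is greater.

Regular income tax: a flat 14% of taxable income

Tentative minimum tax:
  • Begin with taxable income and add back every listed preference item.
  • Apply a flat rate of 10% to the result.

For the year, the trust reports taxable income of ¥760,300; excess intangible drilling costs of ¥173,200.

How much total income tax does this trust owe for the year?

Tentative minimum tax:
  Adjusted income: ¥760,300 + ¥173,200 = ¥933,500
  ¥933,500 × 10% = ¥93,350

Regular income tax:
  ¥760,300 × 14% = ¥106,442

¥106,442 > ¥93,350, so the regular income tax governs.

¥106,442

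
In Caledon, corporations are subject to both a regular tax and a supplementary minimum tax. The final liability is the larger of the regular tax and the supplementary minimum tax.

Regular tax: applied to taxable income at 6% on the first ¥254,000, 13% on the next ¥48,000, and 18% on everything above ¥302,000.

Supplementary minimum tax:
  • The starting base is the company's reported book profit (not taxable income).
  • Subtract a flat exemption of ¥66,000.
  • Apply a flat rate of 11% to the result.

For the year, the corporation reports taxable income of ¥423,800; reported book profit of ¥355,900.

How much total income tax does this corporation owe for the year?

¥43,404

Supplementary minimum tax:
  Base (reported book profit): ¥355,900
  Less exemption ¥66,000 → base ¥289,900
  ¥289,900 × 11% = ¥31,889

Regular tax:
  ¥254,000 × 6% = ¥15,240
  ¥48,000 × 13% = ¥6,240
  ¥121,800 × 18% = ¥21,924
  → ¥43,404

¥43,404 > ¥31,889, so the regular tax governs.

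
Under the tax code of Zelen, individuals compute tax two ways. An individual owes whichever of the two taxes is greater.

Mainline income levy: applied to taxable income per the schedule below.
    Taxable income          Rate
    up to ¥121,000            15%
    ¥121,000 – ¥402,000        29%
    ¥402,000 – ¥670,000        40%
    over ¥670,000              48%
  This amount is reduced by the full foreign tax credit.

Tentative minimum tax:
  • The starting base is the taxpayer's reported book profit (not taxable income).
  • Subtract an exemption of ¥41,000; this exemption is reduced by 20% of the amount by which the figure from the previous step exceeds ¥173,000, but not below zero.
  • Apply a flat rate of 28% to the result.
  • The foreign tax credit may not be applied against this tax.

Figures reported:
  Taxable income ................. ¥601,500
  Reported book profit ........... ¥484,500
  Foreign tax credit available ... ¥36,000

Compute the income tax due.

Mainline income levy:
  ¥121,000 × 15% = ¥18,150
  ¥281,000 × 29% = ¥81,490
  ¥199,500 × 40% = ¥79,800
  → ¥179,440
  Less foreign tax credit ¥36,000 → ¥143,440

Tentative minimum tax:
  Base (reported book profit): ¥484,500
  Exemption: 20% × (¥484,500 − ¥173,000) = ¥62,300 ≥ ¥41,000, so the exemption is fully phased out
  Base: ¥484,500 − ¥0 = ¥484,500
  ¥484,500 × 28% = ¥135,660

¥143,440 > ¥135,660, so the mainline income levy governs.

¥143,440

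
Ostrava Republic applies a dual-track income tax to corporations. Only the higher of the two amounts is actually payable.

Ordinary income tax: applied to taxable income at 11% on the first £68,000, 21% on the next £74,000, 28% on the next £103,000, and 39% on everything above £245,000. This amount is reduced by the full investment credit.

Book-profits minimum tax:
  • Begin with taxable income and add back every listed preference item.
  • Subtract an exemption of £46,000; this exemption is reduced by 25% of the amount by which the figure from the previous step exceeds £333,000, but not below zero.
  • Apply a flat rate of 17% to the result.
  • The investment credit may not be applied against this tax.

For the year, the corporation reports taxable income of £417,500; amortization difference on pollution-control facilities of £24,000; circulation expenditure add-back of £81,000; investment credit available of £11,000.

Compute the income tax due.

Book-profits minimum tax:
  Adjusted income: £417,500 + £24,000 + £81,000 = £522,500
  Exemption: 25% × (£522,500 − £333,000) = £47,375 ≥ £46,000, so the exemption is fully phased out
  Base: £522,500 − £0 = £522,500
  £522,500 × 17% = £88,825

Ordinary income tax:
  £68,000 × 11% = £7,480
  £74,000 × 21% = £15,540
  £103,000 × 28% = £28,840
  £172,500 × 39% = £67,275
  → £119,135
  Less investment credit £11,000 → £108,135

£108,135 > £88,825, so the ordinary income tax governs.

£108,135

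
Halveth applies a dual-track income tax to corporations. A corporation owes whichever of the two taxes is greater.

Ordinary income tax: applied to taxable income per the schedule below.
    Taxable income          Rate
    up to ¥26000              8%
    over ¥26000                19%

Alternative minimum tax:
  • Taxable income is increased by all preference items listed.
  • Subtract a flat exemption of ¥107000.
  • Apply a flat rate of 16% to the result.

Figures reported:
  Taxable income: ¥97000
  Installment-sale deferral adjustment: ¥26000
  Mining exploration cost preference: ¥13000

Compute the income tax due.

Alternative minimum tax:
  Adjusted income: ¥97000 + ¥26000 + ¥13000 = ¥136000
  Less exemption ¥107000 → base ¥29000
  ¥29000 × 16% = ¥4640

Ordinary income tax:
  ¥26000 × 8% = ¥2080
  ¥71000 × 19% = ¥13490
  → ¥15570

¥15570 > ¥4640, so the ordinary income tax governs.

¥15570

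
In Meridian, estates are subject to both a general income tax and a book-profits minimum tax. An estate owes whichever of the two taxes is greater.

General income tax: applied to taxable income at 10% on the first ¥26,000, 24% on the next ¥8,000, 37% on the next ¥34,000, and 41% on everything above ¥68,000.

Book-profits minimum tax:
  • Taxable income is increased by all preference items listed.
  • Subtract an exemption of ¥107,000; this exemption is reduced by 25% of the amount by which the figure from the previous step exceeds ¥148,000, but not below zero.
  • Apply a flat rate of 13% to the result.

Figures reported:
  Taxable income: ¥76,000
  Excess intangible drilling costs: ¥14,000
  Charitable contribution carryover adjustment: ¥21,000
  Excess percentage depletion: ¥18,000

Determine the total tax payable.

¥20,380

General income tax:
  ¥26,000 × 10% = ¥2,600
  ¥8,000 × 24% = ¥1,920
  ¥34,000 × 37% = ¥12,580
  ¥8,000 × 41% = ¥3,280
  → ¥20,380

Book-profits minimum tax:
  Adjusted income: ¥76,000 + ¥14,000 + ¥21,000 + ¥18,000 = ¥129,000
  Exemption: ¥129,000 ≤ ¥148,000, so full ¥107,000 applies
  Base: ¥129,000 − ¥107,000 = ¥22,000
  ¥22,000 × 13% = ¥2,860

¥20,380 > ¥2,860, so the general income tax governs.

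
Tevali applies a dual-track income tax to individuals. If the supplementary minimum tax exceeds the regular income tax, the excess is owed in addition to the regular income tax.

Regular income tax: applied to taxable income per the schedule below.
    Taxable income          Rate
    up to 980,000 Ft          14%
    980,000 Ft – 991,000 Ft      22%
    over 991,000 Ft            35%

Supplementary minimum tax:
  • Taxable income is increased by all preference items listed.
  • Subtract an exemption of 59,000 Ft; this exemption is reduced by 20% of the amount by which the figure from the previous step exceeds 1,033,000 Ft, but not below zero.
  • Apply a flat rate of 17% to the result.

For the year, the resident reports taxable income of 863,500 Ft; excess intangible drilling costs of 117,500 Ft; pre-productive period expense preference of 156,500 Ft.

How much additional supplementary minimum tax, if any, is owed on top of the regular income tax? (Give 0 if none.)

66,008 Ft

Supplementary minimum tax:
  Adjusted income: 863,500 Ft + 117,500 Ft + 156,500 Ft = 1,137,500 Ft
  Exemption: 59,000 Ft − 20% × (1,137,500 Ft − 1,033,000 Ft) = 59,000 Ft − 20,900 Ft = 38,100 Ft
  Base: 1,137,500 Ft − 38,100 Ft = 1,099,400 Ft
  1,099,400 Ft × 17% = 186,898 Ft

Regular income tax:
  863,500 Ft × 14% = 120,890 Ft

Excess of supplementary minimum tax over regular income tax: 186,898 Ft − 120,890 Ft = 66,008 Ft.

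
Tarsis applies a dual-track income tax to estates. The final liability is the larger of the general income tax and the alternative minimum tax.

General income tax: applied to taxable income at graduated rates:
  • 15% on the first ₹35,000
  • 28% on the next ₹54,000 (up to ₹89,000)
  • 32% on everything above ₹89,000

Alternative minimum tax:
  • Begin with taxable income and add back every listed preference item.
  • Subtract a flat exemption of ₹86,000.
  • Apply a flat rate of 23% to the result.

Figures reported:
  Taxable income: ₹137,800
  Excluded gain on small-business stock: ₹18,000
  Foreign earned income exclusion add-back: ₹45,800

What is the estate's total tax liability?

Alternative minimum tax:
  Adjusted income: ₹137,800 + ₹18,000 + ₹45,800 = ₹201,600
  Less exemption ₹86,000 → base ₹115,600
  ₹115,600 × 23% = ₹26,588

General income tax:
  ₹35,000 × 15% = ₹5,250
  ₹54,000 × 28% = ₹15,120
  ₹48,800 × 32% = ₹15,616
  → ₹35,986

₹35,986 > ₹26,588, so the general income tax governs.

₹35,986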